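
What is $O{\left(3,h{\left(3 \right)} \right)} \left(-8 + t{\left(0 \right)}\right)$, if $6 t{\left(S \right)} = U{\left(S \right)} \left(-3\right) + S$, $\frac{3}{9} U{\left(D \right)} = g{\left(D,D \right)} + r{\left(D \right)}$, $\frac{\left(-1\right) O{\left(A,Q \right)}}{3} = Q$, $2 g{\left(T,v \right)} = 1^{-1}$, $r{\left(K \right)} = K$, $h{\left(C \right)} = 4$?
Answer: $105$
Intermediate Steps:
$g{\left(T,v \right)} = \frac{1}{2}$ ($g{\left(T,v \right)} = \frac{1}{2 \cdot 1} = \frac{1}{2} \cdot 1 = \frac{1}{2}$)
$O{\left(A,Q \right)} = - 3 Q$
$U{\left(D \right)} = \frac{3}{2} + 3 D$ ($U{\left(D \right)} = 3 \left(\frac{1}{2} + D\right) = \frac{3}{2} + 3 D$)
$t{\left(S \right)} = - \frac{3}{4} - \frac{4 S}{3}$ ($t{\left(S \right)} = \frac{\left(\frac{3}{2} + 3 S\right) \left(-3\right) + S}{6} = \frac{\left(- \frac{9}{2} - 9 S\right) + S}{6} = \frac{- \frac{9}{2} - 8 S}{6} = - \frac{3}{4} - \frac{4 S}{3}$)
$O{\left(3,h{\left(3 \right)} \right)} \left(-8 + t{\left(0 \right)}\right) = \left(-3\right) 4 \left(-8 - \frac{3}{4}\right) = - 12 \left(-8 + \left(- \frac{3}{4} + 0\right)\right) = - 12 \left(-8 - \frac{3}{4}\right) = \left(-12\right) \left(- \frac{35}{4}\right) = 105$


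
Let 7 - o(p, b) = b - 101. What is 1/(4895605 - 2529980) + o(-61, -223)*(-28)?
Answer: -21924612499/2365625 ≈ -9268.0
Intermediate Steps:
o(p, b) = 108 - b (o(p, b) = 7 - (b - 101) = 7 - (-101 + b) = 7 + (101 - b) = 108 - b)
1/(4895605 - 2529980) + o(-61, -223)*(-28) = 1/(4895605 - 2529980) + (108 - 1*(-223))*(-28) = 1/2365625 + (108 + 223)*(-28) = 1/2365625 + 331*(-28) = 1/2365625 - 9268 = -21924612499/2365625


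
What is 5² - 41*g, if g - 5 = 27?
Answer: -1287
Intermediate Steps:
g = 32 (g = 5 + 27 = 32)
5² - 41*g = 5² - 41*32 = 25 - 1312 = -1287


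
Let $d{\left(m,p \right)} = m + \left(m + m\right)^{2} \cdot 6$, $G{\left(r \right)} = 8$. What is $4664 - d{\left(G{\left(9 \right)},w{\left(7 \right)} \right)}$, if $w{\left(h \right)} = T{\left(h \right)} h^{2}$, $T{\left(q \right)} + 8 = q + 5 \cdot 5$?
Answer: $3120$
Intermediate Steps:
$T{\left(q \right)} = 17 + q$ ($T{\left(q \right)} = -8 + \left(q + 5 \cdot 5\right) = -8 + \left(q + 25\right) = -8 + \left(25 + q\right) = 17 + q$)
$w{\left(h \right)} = h^{2} \left(17 + h\right)$ ($w{\left(h \right)} = \left(17 + h\right) h^{2} = h^{2} \left(17 + h\right)$)
$d{\left(m,p \right)} = m + 24 m^{2}$ ($d{\left(m,p \right)} = m + \left(2 m\right)^{2} \cdot 6 = m + 4 m^{2} \cdot 6 = m + 24 m^{2}$)
$4664 - d{\left(G{\left(9 \right)},w{\left(7 \right)} \right)} = 4664 - 8 \left(1 + 24 \cdot 8\right) = 4664 - 8 \left(1 + 192\right) = 4664 - 8 \cdot 193 = 4664 - 1544 = 3120$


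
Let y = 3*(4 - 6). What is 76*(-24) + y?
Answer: -1830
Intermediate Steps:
y = -6 (y = 3*(-2) = -6)
76*(-24) + y = 76*(-24) - 6 = -1824 - 6 = -1830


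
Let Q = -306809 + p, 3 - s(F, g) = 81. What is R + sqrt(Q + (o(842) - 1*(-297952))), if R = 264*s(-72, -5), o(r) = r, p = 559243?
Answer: -20592 + 2*sqrt(137807) ≈ -19850.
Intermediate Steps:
s(F, g) = -78 (s(F, g) = 3 - 1*81 = 3 - 81 = -78)
Q = 252434 (Q = -306809 + 559243 = 252434)
R = -20592 (R = 264*(-78) = -20592)
R + sqrt(Q + (o(842) - 1*(-297952))) = -20592 + sqrt(252434 + (842 - 1*(-297952))) = -20592 + sqrt(252434 + (842 + 297952)) = -20592 + sqrt(252434 + 298794) = -20592 + sqrt(551228) = -20592 + 2*sqrt(137807)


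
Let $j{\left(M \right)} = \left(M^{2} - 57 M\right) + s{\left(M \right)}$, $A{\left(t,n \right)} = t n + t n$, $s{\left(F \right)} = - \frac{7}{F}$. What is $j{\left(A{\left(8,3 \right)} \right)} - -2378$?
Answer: $\frac{93401}{48} \approx 1945.9$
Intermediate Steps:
$A{\left(t,n \right)} = 2 n t$ ($A{\left(t,n \right)} = n t + n t = 2 n t$)
$j{\left(M \right)} = M^{2} - 57 M - \frac{7}{M}$ ($j{\left(M \right)} = \left(M^{2} - 57 M\right) - \frac{7}{M} = M^{2} - 57 M - \frac{7}{M}$)
$j{\left(A{\left(8,3 \right)} \right)} - -2378 = \frac{-7 + \left(2 \cdot 3 \cdot 8\right)^{2} \left(-57 + 2 \cdot 3 \cdot 8\right)}{2 \cdot 3 \cdot 8} - -2378 = \frac{-7 + 48^{2} \left(-57 + 48\right)}{48} + 2378 = \frac{-7 + 2304 \left(-9\right)}{48} + 2378 = \frac{-7 - 20736}{48} + 2378 = \frac{1}{48} \left(-20743\right) + 2378 = - \frac{20743}{48} + 2378 = \frac{93401}{48}$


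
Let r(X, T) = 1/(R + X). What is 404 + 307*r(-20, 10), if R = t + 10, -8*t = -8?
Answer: 3329/9 ≈ 369.89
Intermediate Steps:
t = 1 (t = -1/8*(-8) = 1)
R = 11 (R = 1 + 10 = 11)
r(X, T) = 1/(11 + X)
404 + 307*r(-20, 10) = 404 + 307/(11 - 20) = 404 + 307/(-9) = 404 + 307*(-1/9) = 404 - 307/9 = 3329/9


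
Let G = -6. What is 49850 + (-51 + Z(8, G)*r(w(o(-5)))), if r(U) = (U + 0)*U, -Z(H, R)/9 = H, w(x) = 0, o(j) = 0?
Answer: 49799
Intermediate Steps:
Z(H, R) = -9*H
r(U) = U² (r(U) = U*U = U²)
49850 + (-51 + Z(8, G)*r(w(o(-5)))) = 49850 + (-51 - 9*8*0²) = 49850 + (-51 - 72*0) = 49850 + (-51 + 0) = 49850 - 51 = 49799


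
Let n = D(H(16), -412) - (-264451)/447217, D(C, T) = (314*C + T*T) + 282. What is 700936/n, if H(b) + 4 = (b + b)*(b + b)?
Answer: 313470495112/219273442853 ≈ 1.4296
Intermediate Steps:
H(b) = -4 + 4*b² (H(b) = -4 + (b + b)*(b + b) = -4 + (2*b)*(2*b) = -4 + 4*b²)
D(C, T) = 282 + T² + 314*C (D(C, T) = (314*C + T²) + 282 = (T² + 314*C) + 282 = 282 + T² + 314*C)
n = 219273442853/447217 (n = (282 + (-412)² + 314*(-4 + 4*16²)) - (-264451)/447217 = (282 + 169744 + 314*(-4 + 4*256)) - (-264451)/447217 = (282 + 169744 + 314*(-4 + 1024)) - 1*(-264451/447217) = (282 + 169744 + 314*1020) + 264451/447217 = (282 + 169744 + 320280) + 264451/447217 = 490306 + 264451/447217 = 219273442853/447217 ≈ 4.9031e+5)
700936/n = 700936/(219273442853/447217) = 700936*(447217/219273442853) = 313470495112/219273442853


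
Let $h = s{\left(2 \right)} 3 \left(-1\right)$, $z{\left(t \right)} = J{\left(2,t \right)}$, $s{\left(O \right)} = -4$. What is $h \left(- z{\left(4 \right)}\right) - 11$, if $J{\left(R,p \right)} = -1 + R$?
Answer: $-23$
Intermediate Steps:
$z{\left(t \right)} = 1$ ($z{\left(t \right)} = -1 + 2 = 1$)
$h = 12$ ($h = \left(-4\right) 3 \left(-1\right) = \left(-12\right) \left(-1\right) = 12$)
$h \left(- z{\left(4 \right)}\right) - 11 = 12 \left(\left(-1\right) 1\right) - 11 = 12 \left(-1\right) - 11 = -12 - 11 = -23$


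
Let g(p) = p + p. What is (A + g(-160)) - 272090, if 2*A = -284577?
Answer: -829397/2 ≈ -4.1470e+5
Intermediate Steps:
A = -284577/2 (A = (½)*(-284577) = -284577/2 ≈ -1.4229e+5)
g(p) = 2*p
(A + g(-160)) - 272090 = (-284577/2 + 2*(-160)) - 272090 = (-284577/2 - 320) - 272090 = -285217/2 - 272090 = -829397/2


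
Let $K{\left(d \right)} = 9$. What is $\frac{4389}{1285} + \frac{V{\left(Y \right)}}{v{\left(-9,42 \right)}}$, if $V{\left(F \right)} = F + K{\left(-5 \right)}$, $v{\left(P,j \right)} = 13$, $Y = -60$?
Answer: $- \frac{8478}{16705} \approx -0.50751$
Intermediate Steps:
$V{\left(F \right)} = 9 + F$ ($V{\left(F \right)} = F + 9 = 9 + F$)
$\frac{4389}{1285} + \frac{V{\left(Y \right)}}{v{\left(-9,42 \right)}} = \frac{4389}{1285} + \frac{9 - 60}{13} = 4389 \cdot \frac{1}{1285} - \frac{51}{13} = \frac{4389}{1285} - \frac{51}{13} = - \frac{8478}{16705}$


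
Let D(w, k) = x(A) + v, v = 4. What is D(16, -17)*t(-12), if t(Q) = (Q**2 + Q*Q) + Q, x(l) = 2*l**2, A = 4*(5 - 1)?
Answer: 142416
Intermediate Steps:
A = 16 (A = 4*4 = 16)
D(w, k) = 516 (D(w, k) = 2*16**2 + 4 = 2*256 + 4 = 512 + 4 = 516)
t(Q) = Q + 2*Q**2 (t(Q) = (Q**2 + Q**2) + Q = 2*Q**2 + Q = Q + 2*Q**2)
D(16, -17)*t(-12) = 516*(-12*(1 + 2*(-12))) = 516*(-12*(1 - 24)) = 516*(-12*(-23)) = 516*276 = 142416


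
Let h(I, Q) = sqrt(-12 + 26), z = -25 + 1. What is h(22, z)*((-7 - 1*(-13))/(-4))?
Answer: -3*sqrt(14)/2 ≈ -5.6125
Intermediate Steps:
z = -24
h(I, Q) = sqrt(14)
h(22, z)*((-7 - 1*(-13))/(-4)) = sqrt(14)*((-7 - 1*(-13))/(-4)) = sqrt(14)*((-7 + 13)*(-1/4)) = sqrt(14)*(6*(-1/4)) = sqrt(14)*(-3/2) = -3*sqrt(14)/2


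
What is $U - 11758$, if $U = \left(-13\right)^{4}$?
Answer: $16803$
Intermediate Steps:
$U = 28561$
$U - 11758 = 28561 - 11758 = 16803$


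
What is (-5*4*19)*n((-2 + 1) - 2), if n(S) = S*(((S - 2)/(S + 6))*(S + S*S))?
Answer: -11400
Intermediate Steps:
n(S) = S*(-2 + S)*(S + S**2)/(6 + S) (n(S) = S*(((-2 + S)/(6 + S))*(S + S**2)) = S*((-2 + S)*(S + S**2)/(6 + S)) = S*(-2 + S)*(S + S**2)/(6 + S))
(-5*4*19)*n((-2 + 1) - 2) = (-5*4*19)*(((-2 + 1) - 2)**2*(-2 + ((-2 + 1) - 2)**2 - ((-2 + 1) - 2))/(6 + ((-2 + 1) - 2))) = (-20*19)*((-1 - 2)**2*(-2 + (-1 - 2)**2 - (-1 - 2))/(6 + (-1 - 2))) = -380*(-3)**2*(-2 + (-3)**2 - 1*(-3))/(6 - 3) = -3420*(-2 + 9 + 3)/3 = -3420*10/3 = -380*30 = -11400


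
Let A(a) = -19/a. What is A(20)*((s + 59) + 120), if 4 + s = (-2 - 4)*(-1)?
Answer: -3439/20 ≈ -171.95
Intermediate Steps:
s = 2 (s = -4 + (-2 - 4)*(-1) = -4 - 6*(-1) = -4 + 6 = 2)
A(20)*((s + 59) + 120) = (-19/20)*((2 + 59) + 120) = (-19*1/20)*(61 + 120) = -19/20*181 = -3439/20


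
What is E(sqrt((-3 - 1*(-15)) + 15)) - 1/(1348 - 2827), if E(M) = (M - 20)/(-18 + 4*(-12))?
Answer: 1647/5423 - sqrt(3)/22 ≈ 0.22498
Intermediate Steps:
E(M) = 10/33 - M/66 (E(M) = (-20 + M)/(-18 - 48) = (-20 + M)/(-66) = (-20 + M)*(-1/66) = 10/33 - M/66)
E(sqrt((-3 - 1*(-15)) + 15)) - 1/(1348 - 2827) = (10/33 - sqrt((-3 - 1*(-15)) + 15)/66) - 1/(1348 - 2827) = (10/33 - sqrt((-3 + 15) + 15)/66) - 1/(-1479) = (10/33 - sqrt(12 + 15)/66) - 1*(-1/1479) = (10/33 - sqrt(3)/22) + 1/1479 = 1647/5423 - sqrt(3)/22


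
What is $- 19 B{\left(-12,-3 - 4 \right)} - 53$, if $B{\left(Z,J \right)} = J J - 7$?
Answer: $-851$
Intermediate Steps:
$B{\left(Z,J \right)} = -7 + J^{2}$ ($B{\left(Z,J \right)} = J^{2} - 7 = -7 + J^{2}$)
$- 19 B{\left(-12,-3 - 4 \right)} - 53 = - 19 \left(-7 + \left(-3 - 4\right)^{2}\right) - 53 = - 19 \left(-7 + \left(-7\right)^{2}\right) - 53 = - 19 \left(-7 + 49\right) - 53 = \left(-19\right) 42 - 53 = -798 - 53 = -851$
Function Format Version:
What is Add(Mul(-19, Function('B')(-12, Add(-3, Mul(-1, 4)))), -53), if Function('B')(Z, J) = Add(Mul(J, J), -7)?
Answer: -851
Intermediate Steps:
Function('B')(Z, J) = Add(-7, Pow(J, 2)) (Function('B')(Z, J) = Add(Pow(J, 2), -7) = Add(-7, Pow(J, 2)))
Add(Mul(-19, Function('B')(-12, Add(-3, Mul(-1, 4)))), -53) = Add(Mul(-19, Add(-7, Pow(Add(-3, Mul(-1, 4)), 2))), -53) = Add(Mul(-19, Add(-7, Pow(Add(-3, -4), 2))), -53) = Add(Mul(-19, Add(-7, Pow(-7, 2))), -53) = Add(Mul(-19, Add(-7, 49)), -53) = Add(Mul(-19, 42), -53) = Add(-798, -53) = -851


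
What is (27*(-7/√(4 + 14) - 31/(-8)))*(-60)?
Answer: -12555/2 + 1890*√2 ≈ -3604.6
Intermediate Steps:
(27*(-7/√(4 + 14) - 31/(-8)))*(-60) = (27*(-7*√2/6 - 31*(-⅛)))*(-60) = (27*(-7*√2/6 + 31/8))*(-60) = (27*(31/8 - 7*√2/6))*(-60) = (837/8 - 63*√2/2)*(-60) = -12555/2 + 1890*√2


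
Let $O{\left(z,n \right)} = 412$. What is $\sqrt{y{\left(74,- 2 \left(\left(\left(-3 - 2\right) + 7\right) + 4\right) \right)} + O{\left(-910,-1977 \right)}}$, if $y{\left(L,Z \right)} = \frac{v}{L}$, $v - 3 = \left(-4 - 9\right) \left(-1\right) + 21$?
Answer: $\frac{5 \sqrt{66}}{2} \approx 20.31$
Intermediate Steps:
$v = 37$ ($v = 3 + \left(\left(-4 - 9\right) \left(-1\right) + 21\right) = 3 + \left(\left(-13\right) \left(-1\right) + 21\right) = 3 + \left(13 + 21\right) = 3 + 34 = 37$)
$y{\left(L,Z \right)} = \frac{37}{L}$
$\sqrt{y{\left(74,- 2 \left(\left(\left(-3 - 2\right) + 7\right) + 4\right) \right)} + O{\left(-910,-1977 \right)}} = \sqrt{\frac{37}{74} + 412} = \sqrt{37 \cdot \frac{1}{74} + 412} = \sqrt{\frac{1}{2} + 412} = \sqrt{\frac{825}{2}} = \frac{5 \sqrt{66}}{2}$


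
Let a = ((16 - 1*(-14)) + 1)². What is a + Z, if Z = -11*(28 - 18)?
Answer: 851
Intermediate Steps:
a = 961 (a = ((16 + 14) + 1)² = (30 + 1)² = 31² = 961)
Z = -110 (Z = -11*10 = -110)
a + Z = 961 - 110 = 851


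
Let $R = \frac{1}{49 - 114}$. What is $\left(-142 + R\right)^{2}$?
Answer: $\frac{85211361}{4225} \approx 20168.0$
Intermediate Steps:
$R = - \frac{1}{65}$ ($R = \frac{1}{-65} = - \frac{1}{65} \approx -0.015385$)
$\left(-142 + R\right)^{2} = \left(-142 - \frac{1}{65}\right)^{2} = \left(- \frac{9231}{65}\right)^{2} = \frac{85211361}{4225}$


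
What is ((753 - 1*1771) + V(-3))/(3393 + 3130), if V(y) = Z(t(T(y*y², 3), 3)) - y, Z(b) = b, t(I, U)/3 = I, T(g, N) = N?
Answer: -1006/6523 ≈ -0.15422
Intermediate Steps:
t(I, U) = 3*I
V(y) = 9 - y (V(y) = 3*3 - y = 9 - y)
((753 - 1*1771) + V(-3))/(3393 + 3130) = ((753 - 1*1771) + (9 - 1*(-3)))/(3393 + 3130) = ((753 - 1771) + (9 + 3))/6523 = (-1018 + 12)*(1/6523) = -1006*1/6523 = -1006/6523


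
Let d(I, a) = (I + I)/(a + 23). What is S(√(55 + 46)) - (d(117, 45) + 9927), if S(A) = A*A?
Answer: -334201/34 ≈ -9829.4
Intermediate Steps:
d(I, a) = 2*I/(23 + a) (d(I, a) = (2*I)/(23 + a) = 2*I/(23 + a))
S(A) = A²
S(√(55 + 46)) - (d(117, 45) + 9927) = (√(55 + 46))² - (2*117/(23 + 45) + 9927) = (√101)² - (2*117/68 + 9927) = 101 - (2*117*(1/68) + 9927) = 101 - (117/34 + 9927) = 101 - 1*337635/34 = 101 - 337635/34 = -334201/34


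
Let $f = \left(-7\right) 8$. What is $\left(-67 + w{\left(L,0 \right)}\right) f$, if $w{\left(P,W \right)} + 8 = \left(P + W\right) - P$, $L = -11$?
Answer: $4200$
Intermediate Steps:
$f = -56$
$w{\left(P,W \right)} = -8 + W$ ($w{\left(P,W \right)} = -8 + \left(\left(P + W\right) - P\right) = -8 + W$)
$\left(-67 + w{\left(L,0 \right)}\right) f = \left(-67 + \left(-8 + 0\right)\right) \left(-56\right) = \left(-67 - 8\right) \left(-56\right) = \left(-75\right) \left(-56\right) = 4200$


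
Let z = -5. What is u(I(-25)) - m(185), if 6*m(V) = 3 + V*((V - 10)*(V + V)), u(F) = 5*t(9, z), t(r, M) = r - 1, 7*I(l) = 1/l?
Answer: -11978513/6 ≈ -1.9964e+6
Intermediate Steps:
I(l) = 1/(7*l)
t(r, M) = -1 + r
u(F) = 40 (u(F) = 5*(-1 + 9) = 5*8 = 40)
m(V) = ½ + V²*(-10 + V)/3 (m(V) = (3 + V*((V - 10)*(V + V)))/6 = (3 + V*((-10 + V)*(2*V)))/6 = (3 + V*(2*V*(-10 + V)))/6 = (3 + 2*V²*(-10 + V))/6 = ½ + V²*(-10 + V)/3)
u(I(-25)) - m(185) = 40 - (½ - 10/3*185² + (⅓)*185³) = 40 - (½ - 10/3*34225 + (⅓)*6331625) = 40 - (½ - 342250/3 + 6331625/3) = 40 - 1*11978753/6 = 40 - 11978753/6 = -11978513/6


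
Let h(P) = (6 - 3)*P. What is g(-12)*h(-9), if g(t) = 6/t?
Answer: 27/2 ≈ 13.500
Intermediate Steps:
h(P) = 3*P
g(-12)*h(-9) = (6/(-12))*(3*(-9)) = (6*(-1/12))*(-27) = -½*(-27) = 27/2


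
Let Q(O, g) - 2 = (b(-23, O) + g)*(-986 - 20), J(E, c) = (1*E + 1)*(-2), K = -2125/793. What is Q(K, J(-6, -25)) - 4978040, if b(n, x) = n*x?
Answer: -4004729964/793 ≈ -5.0501e+6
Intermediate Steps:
K = -2125/793 (K = -2125*1/793 = -2125/793 ≈ -2.6797)
J(E, c) = -2 - 2*E (J(E, c) = (E + 1)*(-2) = (1 + E)*(-2) = -2 - 2*E)
Q(O, g) = 2 - 1006*g + 23138*O (Q(O, g) = 2 + (-23*O + g)*(-986 - 20) = 2 + (g - 23*O)*(-1006) = 2 + (-1006*g + 23138*O) = 2 - 1006*g + 23138*O)
Q(K, J(-6, -25)) - 4978040 = (2 - 1006*(-2 - 2*(-6)) + 23138*(-2125/793)) - 4978040 = (2 - 1006*(-2 + 12) - 49168250/793) - 4978040 = (2 - 1006*10 - 49168250/793) - 4978040 = (2 - 10060 - 49168250/793) - 4978040 = -57144244/793 - 4978040 = -4004729964/793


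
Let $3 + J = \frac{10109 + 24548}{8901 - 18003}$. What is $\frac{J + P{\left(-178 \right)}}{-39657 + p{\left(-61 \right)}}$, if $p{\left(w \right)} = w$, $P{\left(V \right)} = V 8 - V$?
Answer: $\frac{11403055}{361513236} \approx 0.031543$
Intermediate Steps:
$P{\left(V \right)} = 7 V$ ($P{\left(V \right)} = 8 V - V = 7 V$)
$J = - \frac{61963}{9102}$ ($J = -3 + \frac{10109 + 24548}{8901 - 18003} = -3 + \frac{34657}{-9102} = -3 + 34657 \left(- \frac{1}{9102}\right) = -3 - \frac{34657}{9102} = - \frac{61963}{9102} \approx -6.8076$)
$\frac{J + P{\left(-178 \right)}}{-39657 + p{\left(-61 \right)}} = \frac{- \frac{61963}{9102} + 7 \left(-178\right)}{-39657 - 61} = \frac{- \frac{61963}{9102} - 1246}{-39718} = \left(- \frac{11403055}{9102}\right) \left(- \frac{1}{39718}\right) = \frac{11403055}{361513236}$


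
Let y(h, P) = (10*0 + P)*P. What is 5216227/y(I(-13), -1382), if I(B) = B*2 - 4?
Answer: 5216227/1909924 ≈ 2.7311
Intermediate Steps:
I(B) = -4 + 2*B (I(B) = 2*B - 4 = -4 + 2*B)
y(h, P) = P² (y(h, P) = (0 + P)*P = P*P = P²)
5216227/y(I(-13), -1382) = 5216227/((-1382)²) = 5216227/1909924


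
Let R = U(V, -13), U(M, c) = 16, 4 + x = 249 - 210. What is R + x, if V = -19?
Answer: 51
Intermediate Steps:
x = 35 (x = -4 + (249 - 210) = -4 + 39 = 35)
R = 16
R + x = 16 + 35 = 51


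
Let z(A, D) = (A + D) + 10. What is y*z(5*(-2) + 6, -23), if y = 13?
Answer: -221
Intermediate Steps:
z(A, D) = 10 + A + D
y*z(5*(-2) + 6, -23) = 13*(10 + (5*(-2) + 6) - 23) = 13*(10 + (-10 + 6) - 23) = 13*(10 - 4 - 23) = 13*(-17) = -221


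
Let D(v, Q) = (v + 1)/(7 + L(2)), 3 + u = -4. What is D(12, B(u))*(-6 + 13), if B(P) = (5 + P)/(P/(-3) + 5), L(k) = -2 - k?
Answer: 91/3 ≈ 30.333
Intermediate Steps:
u = -7 (u = -3 - 4 = -7)
B(P) = (5 + P)/(5 - P/3) (B(P) = (5 + P)/(P*(-⅓) + 5) = (5 + P)/(-P/3 + 5) = (5 + P)/(5 - P/3))
D(v, Q) = ⅓ + v/3 (D(v, Q) = (v + 1)/(7 + (-2 - 1*2)) = (1 + v)/(7 + (-2 - 2)) = (1 + v)/(7 - 4) = (1 + v)/3 = (1 + v)*(⅓) = ⅓ + v/3)
D(12, B(u))*(-6 + 13) = (⅓ + (⅓)*12)*(-6 + 13) = (⅓ + 4)*7 = (13/3)*7 = 91/3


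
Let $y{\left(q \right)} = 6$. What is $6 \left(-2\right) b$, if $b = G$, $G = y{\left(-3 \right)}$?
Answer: $-72$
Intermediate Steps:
$G = 6$
$b = 6$
$6 \left(-2\right) b = 6 \left(-2\right) 6 = \left(-12\right) 6 = -72$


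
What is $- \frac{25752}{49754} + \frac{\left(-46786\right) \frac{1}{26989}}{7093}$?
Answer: $- \frac{2466054907174}{4762278168829} \approx -0.51783$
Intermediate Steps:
$- \frac{25752}{49754} + \frac{\left(-46786\right) \frac{1}{26989}}{7093} = \left(-25752\right) \frac{1}{49754} + \left(-46786\right) \frac{1}{26989} \cdot \frac{1}{7093} = - \frac{12876}{24877} - \frac{46786}{191432977} = - \frac{2466054907174}{4762278168829}$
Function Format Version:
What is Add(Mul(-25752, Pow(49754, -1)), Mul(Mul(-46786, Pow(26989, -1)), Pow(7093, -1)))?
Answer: Rational(-2466054907174, 4762278168829) ≈ -0.51783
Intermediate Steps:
Add(Mul(-25752, Pow(49754, -1)), Mul(Mul(-46786, Pow(26989, -1)), Pow(7093, -1))) = Add(Mul(-25752, Rational(1, 49754)), Mul(Mul(-46786, Rational(1, 26989)), Rational(1, 7093))) = Add(Rational(-12876, 24877), Mul(Rational(-46786, 26989), Rational(1, 7093))) = Add(Rational(-12876, 24877), Rational(-46786, 191432977)) = Rational(-2466054907174, 4762278168829)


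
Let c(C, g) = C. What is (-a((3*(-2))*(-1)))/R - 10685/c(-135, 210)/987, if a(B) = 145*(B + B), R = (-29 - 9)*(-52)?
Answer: -10536637/13164606 ≈ -0.80038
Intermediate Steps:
R = 1976 (R = -38*(-52) = 1976)
a(B) = 290*B (a(B) = 145*(2*B) = 290*B)
(-a((3*(-2))*(-1)))/R - 10685/c(-135, 210)/987 = -290*(3*(-2))*(-1)/1976 - 10685/(-135)/987 = -290*(-6*(-1))*(1/1976) - 10685*(-1/135)*(1/987) = -290*6*(1/1976) + (2137/27)*(1/987) = -1*1740*(1/1976) + 2137/26649 = -1740*1/1976 + 2137/26649 = -435/494 + 2137/26649 = -10536637/13164606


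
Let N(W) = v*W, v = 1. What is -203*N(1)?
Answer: -203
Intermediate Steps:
N(W) = W (N(W) = 1*W = W)
-203*N(1) = -203*1 = -203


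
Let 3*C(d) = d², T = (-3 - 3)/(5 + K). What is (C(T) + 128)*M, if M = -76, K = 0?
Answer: -244112/25 ≈ -9764.5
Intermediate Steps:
T = -6/5 (T = (-3 - 3)/(5 + 0) = -6/5 ≈ -1.2000)
C(d) = d²/3
(C(T) + 128)*M = ((-6/5)²/3 + 128)*(-76) = ((⅓)*(36/25) + 128)*(-76) = (12/25 + 128)*(-76) = (3212/25)*(-76) = -244112/25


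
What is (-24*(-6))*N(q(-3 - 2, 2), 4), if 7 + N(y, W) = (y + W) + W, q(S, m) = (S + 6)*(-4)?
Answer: -432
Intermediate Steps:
q(S, m) = -24 - 4*S (q(S, m) = (6 + S)*(-4) = -24 - 4*S)
N(y, W) = -7 + y + 2*W (N(y, W) = -7 + ((y + W) + W) = -7 + ((W + y) + W) = -7 + (y + 2*W) = -7 + y + 2*W)
(-24*(-6))*N(q(-3 - 2, 2), 4) = (-24*(-6))*(-7 + (-24 - 4*(-3 - 2)) + 2*4) = 144*(-7 + (-24 - 4*(-5)) + 8) = 144*(-7 + (-24 + 20) + 8) = 144*(-7 - 4 + 8) = 144*(-3) = -432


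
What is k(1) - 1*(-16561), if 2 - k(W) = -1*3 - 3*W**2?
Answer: 16569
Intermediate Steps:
k(W) = 5 + 3*W**2 (k(W) = 2 - (-1*3 - 3*W**2) = 2 - (-3 - 3*W**2) = 2 + (3 + 3*W**2) = 5 + 3*W**2)
k(1) - 1*(-16561) = (5 + 3*1**2) - 1*(-16561) = (5 + 3*1) + 16561 = (5 + 3) + 16561 = 8 + 16561 = 16569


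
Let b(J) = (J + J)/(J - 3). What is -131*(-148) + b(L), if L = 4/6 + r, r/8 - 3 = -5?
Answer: 1066432/55 ≈ 19390.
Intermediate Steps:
r = -16 (r = 24 + 8*(-5) = 24 - 40 = -16)
L = -46/3 (L = 4/6 - 16 = (⅙)*4 - 16 = ⅔ - 16 = -46/3 ≈ -15.333)
b(J) = 2*J/(-3 + J) (b(J) = (2*J)/(-3 + J) = 2*J/(-3 + J))
-131*(-148) + b(L) = -131*(-148) + 2*(-46/3)/(-3 - 46/3) = 19388 + 2*(-46/3)/(-55/3) = 19388 + 2*(-46/3)*(-3/55) = 19388 + 92/55 = 1066432/55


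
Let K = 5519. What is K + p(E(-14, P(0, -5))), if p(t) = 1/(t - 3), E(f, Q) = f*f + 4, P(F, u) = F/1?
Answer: 1087244/197 ≈ 5519.0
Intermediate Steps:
P(F, u) = F (P(F, u) = F*1 = F)
E(f, Q) = 4 + f² (E(f, Q) = f² + 4 = 4 + f²)
p(t) = 1/(-3 + t)
K + p(E(-14, P(0, -5))) = 5519 + 1/(-3 + (4 + (-14)²)) = 5519 + 1/(-3 + (4 + 196)) = 5519 + 1/(-3 + 200) = 5519 + 1/197 = 1087244/197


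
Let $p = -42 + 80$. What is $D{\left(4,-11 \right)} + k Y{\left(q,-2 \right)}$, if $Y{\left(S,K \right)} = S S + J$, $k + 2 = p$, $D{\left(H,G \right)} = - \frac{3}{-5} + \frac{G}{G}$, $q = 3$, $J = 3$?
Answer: $\frac{2168}{5} \approx 433.6$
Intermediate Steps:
$D{\left(H,G \right)} = \frac{8}{5}$ ($D{\left(H,G \right)} = \left(-3\right) \left(- \frac{1}{5}\right) + 1 = \frac{3}{5} + 1 = \frac{8}{5}$)
$p = 38$
$k = 36$ ($k = -2 + 38 = 36$)
$Y{\left(S,K \right)} = 3 + S^{2}$ ($Y{\left(S,K \right)} = S S + 3 = S^{2} + 3 = 3 + S^{2}$)
$D{\left(4,-11 \right)} + k Y{\left(q,-2 \right)} = \frac{8}{5} + 36 \left(3 + 3^{2}\right) = \frac{8}{5} + 36 \left(3 + 9\right) = \frac{8}{5} + 36 \cdot 12 = \frac{8}{5} + 432 = \frac{2168}{5}$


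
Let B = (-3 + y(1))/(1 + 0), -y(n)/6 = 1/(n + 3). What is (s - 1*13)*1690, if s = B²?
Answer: 24505/2 ≈ 12253.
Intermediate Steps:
y(n) = -6/(3 + n) (y(n) = -6/(n + 3) = -6/(3 + n))
B = -9/2 (B = (-3 - 6/(3 + 1))/(1 + 0) = (-3 - 6/4)/1 = (-3 - 6*¼)*1 = (-3 - 3/2)*1 = -9/2*1 = -9/2 ≈ -4.5000)
s = 81/4 (s = (-9/2)² = 81/4 ≈ 20.250)
(s - 1*13)*1690 = (81/4 - 1*13)*1690 = (81/4 - 13)*1690 = (29/4)*1690 = 24505/2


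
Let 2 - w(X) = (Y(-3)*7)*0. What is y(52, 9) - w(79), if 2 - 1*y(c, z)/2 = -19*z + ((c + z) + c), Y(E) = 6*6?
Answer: 118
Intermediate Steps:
Y(E) = 36
y(c, z) = 4 - 4*c + 36*z (y(c, z) = 4 - 2*(-19*z + ((c + z) + c)) = 4 - 2*(-19*z + (z + 2*c)) = 4 - 2*(-18*z + 2*c) = 4 + (-4*c + 36*z) = 4 - 4*c + 36*z)
w(X) = 2 (w(X) = 2 - 36*7*0 = 2 - 252*0 = 2 - 1*0 = 2 + 0 = 2)
y(52, 9) - w(79) = (4 - 4*52 + 36*9) - 1*2 = (4 - 208 + 324) - 2 = 120 - 2 = 118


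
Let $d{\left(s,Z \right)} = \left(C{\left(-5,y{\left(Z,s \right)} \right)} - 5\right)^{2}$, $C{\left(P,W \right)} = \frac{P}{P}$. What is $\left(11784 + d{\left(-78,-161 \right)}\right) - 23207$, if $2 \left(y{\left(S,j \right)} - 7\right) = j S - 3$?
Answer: $-11407$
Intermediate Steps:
$y{\left(S,j \right)} = \frac{11}{2} + \frac{S j}{2}$ ($y{\left(S,j \right)} = 7 + \frac{j S - 3}{2} = 7 + \frac{S j - 3}{2} = 7 + \frac{-3 + S j}{2} = 7 + \left(- \frac{3}{2} + \frac{S j}{2}\right) = \frac{11}{2} + \frac{S j}{2}$)
$C{\left(P,W \right)} = 1$
$d{\left(s,Z \right)} = 16$ ($d{\left(s,Z \right)} = \left(1 - 5\right)^{2} = \left(-4\right)^{2} = 16$)
$\left(11784 + d{\left(-78,-161 \right)}\right) - 23207 = \left(11784 + 16\right) - 23207 = 11800 - 23207 = -11407$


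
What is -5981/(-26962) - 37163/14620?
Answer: -26898429/11593660 ≈ -2.3201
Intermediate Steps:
-5981/(-26962) - 37163/14620 = -5981*(-1/26962) - 37163*1/14620 = 5981/26962 - 37163/14620 = -26898429/11593660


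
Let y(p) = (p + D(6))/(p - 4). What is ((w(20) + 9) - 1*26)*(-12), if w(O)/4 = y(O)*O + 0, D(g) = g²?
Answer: -3156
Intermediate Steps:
y(p) = (36 + p)/(-4 + p) (y(p) = (p + 6²)/(p - 4) = (p + 36)/(-4 + p) = (36 + p)/(-4 + p))
w(O) = 4*O*(36 + O)/(-4 + O) (w(O) = 4*(((36 + O)/(-4 + O))*O + 0) = 4*(O*(36 + O)/(-4 + O) + 0) = 4*(O*(36 + O)/(-4 + O)) = 4*O*(36 + O)/(-4 + O))
((w(20) + 9) - 1*26)*(-12) = ((4*20*(36 + 20)/(-4 + 20) + 9) - 1*26)*(-12) = ((4*20*56/16 + 9) - 26)*(-12) = ((4*20*(1/16)*56 + 9) - 26)*(-12) = ((280 + 9) - 26)*(-12) = (289 - 26)*(-12) = 263*(-12) = -3156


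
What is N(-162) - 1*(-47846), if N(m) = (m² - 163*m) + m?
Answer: 100334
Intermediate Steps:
N(m) = m² - 162*m
N(-162) - 1*(-47846) = -162*(-162 - 162) - 1*(-47846) = -162*(-324) + 47846 = 52488 + 47846 = 100334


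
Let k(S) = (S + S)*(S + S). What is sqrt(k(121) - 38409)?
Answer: sqrt(20155) ≈ 141.97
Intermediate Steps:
k(S) = 4*S**2 (k(S) = (2*S)*(2*S) = 4*S**2)
sqrt(k(121) - 38409) = sqrt(4*121**2 - 38409) = sqrt(4*14641 - 38409) = sqrt(58564 - 38409) = sqrt(20155)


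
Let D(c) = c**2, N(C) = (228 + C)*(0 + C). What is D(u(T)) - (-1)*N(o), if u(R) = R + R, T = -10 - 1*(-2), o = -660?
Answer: 285376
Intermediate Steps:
N(C) = C*(228 + C) (N(C) = (228 + C)*C = C*(228 + C))
T = -8 (T = -10 + 2 = -8)
u(R) = 2*R
D(u(T)) - (-1)*N(o) = (2*(-8))**2 - (-1)*(-660*(228 - 660)) = (-16)**2 - (-1)*(-660*(-432)) = 256 - (-1)*285120 = 256 - 1*(-285120) = 256 + 285120 = 285376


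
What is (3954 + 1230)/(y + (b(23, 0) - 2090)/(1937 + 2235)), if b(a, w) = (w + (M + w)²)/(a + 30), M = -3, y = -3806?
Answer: -54584064/40079917 ≈ -1.3619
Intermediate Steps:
b(a, w) = (w + (-3 + w)²)/(30 + a) (b(a, w) = (w + (-3 + w)²)/(a + 30) = (w + (-3 + w)²)/(30 + a))
(3954 + 1230)/(y + (b(23, 0) - 2090)/(1937 + 2235)) = (3954 + 1230)/(-3806 + ((0 + (-3 + 0)²)/(30 + 23) - 2090)/(1937 + 2235)) = 5184/(-3806 + ((0 + (-3)²)/53 - 2090)/4172) = 5184/(-3806 + ((0 + 9)/53 - 2090)*(1/4172)) = 5184/(-3806 + ((1/53)*9 - 2090)*(1/4172)) = 5184/(-3806 + (9/53 - 2090)*(1/4172)) = 5184/(-3806 - 110761/53*1/4172) = 5184/(-3806 - 15823/31588) = 5184/(-120239751/31588) = 5184*(-31588/120239751) = -54584064/40079917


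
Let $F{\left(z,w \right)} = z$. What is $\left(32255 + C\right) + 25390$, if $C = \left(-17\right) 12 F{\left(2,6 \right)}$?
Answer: $57237$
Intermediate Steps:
$C = -408$ ($C = \left(-17\right) 12 \cdot 2 = \left(-204\right) 2 = -408$)
$\left(32255 + C\right) + 25390 = \left(32255 - 408\right) + 25390 = 31847 + 25390 = 57237$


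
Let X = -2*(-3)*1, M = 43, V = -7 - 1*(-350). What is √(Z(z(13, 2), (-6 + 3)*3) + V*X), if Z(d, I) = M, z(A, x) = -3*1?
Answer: √2101 ≈ 45.837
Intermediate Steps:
V = 343 (V = -7 + 350 = 343)
z(A, x) = -3
X = 6 (X = 6*1 = 6)
Z(d, I) = 43
√(Z(z(13, 2), (-6 + 3)*3) + V*X) = √(43 + 343*6) = √(43 + 2058) = √2101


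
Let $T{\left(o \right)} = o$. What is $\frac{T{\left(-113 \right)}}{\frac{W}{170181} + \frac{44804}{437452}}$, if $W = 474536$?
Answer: $- \frac{2103100031439}{53802877949} \approx -39.089$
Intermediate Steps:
$\frac{T{\left(-113 \right)}}{\frac{W}{170181} + \frac{44804}{437452}} = - \frac{113}{\frac{474536}{170181} + \frac{44804}{437452}} = - \frac{113}{474536 \cdot \frac{1}{170181} + 44804 \cdot \frac{1}{437452}} = - \frac{113}{\frac{474536}{170181} + \frac{11201}{109363}} = - \frac{113}{\frac{53802877949}{18611504703}} = \left(-113\right) \frac{18611504703}{53802877949} = - \frac{2103100031439}{53802877949}$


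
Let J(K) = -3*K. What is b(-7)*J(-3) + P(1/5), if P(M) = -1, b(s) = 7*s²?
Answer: 3086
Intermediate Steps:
b(-7)*J(-3) + P(1/5) = (7*(-7)²)*(-3*(-3)) - 1 = (7*49)*9 - 1 = 343*9 - 1 = 3087 - 1 = 3086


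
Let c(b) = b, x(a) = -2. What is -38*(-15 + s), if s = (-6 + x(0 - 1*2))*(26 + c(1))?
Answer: 8778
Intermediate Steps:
s = -216 (s = (-6 - 2)*(26 + 1) = -8*27 = -216)
-38*(-15 + s) = -38*(-15 - 216) = -38*(-231) = 8778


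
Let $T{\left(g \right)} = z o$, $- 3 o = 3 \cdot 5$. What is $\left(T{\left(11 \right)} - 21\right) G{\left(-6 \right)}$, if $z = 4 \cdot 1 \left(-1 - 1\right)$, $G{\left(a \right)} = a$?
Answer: $-114$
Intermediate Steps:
$z = -8$ ($z = 4 \left(-2\right) = -8$)
$o = -5$ ($o = - \frac{3 \cdot 5}{3} = \left(- \frac{1}{3}\right) 15 = -5$)
$T{\left(g \right)} = 40$ ($T{\left(g \right)} = \left(-8\right) \left(-5\right) = 40$)
$\left(T{\left(11 \right)} - 21\right) G{\left(-6 \right)} = \left(40 - 21\right) \left(-6\right) = 19 \left(-6\right) = -114$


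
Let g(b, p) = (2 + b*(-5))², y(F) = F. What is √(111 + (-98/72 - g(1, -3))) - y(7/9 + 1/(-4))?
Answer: -19/36 + √3623/6 ≈ 9.5041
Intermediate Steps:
g(b, p) = (2 - 5*b)²
√(111 + (-98/72 - g(1, -3))) - y(7/9 + 1/(-4)) = √(111 + (-98/72 - (-2 + 5*1)²)) - (7/9 + 1/(-4)) = √(111 + (-98*1/72 - (-2 + 5)²)) - (7*(⅑) + 1*(-¼)) = √(111 + (-49/36 - 1*3²)) - (7/9 - ¼) = √(111 + (-49/36 - 1*9)) - 1*19/36 = √(111 + (-49/36 - 9)) - 19/36 = √(111 - 373/36) - 19/36 = √(3623/36) - 19/36 = √3623/6 - 19/36 = -19/36 + √3623/6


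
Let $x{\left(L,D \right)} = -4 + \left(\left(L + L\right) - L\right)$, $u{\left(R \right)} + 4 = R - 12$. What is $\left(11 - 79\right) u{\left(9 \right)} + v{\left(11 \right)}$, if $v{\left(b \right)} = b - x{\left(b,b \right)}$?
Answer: $480$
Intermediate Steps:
$u{\left(R \right)} = -16 + R$ ($u{\left(R \right)} = -4 + \left(R - 12\right) = -4 + \left(-12 + R\right) = -16 + R$)
$x{\left(L,D \right)} = -4 + L$ ($x{\left(L,D \right)} = -4 + \left(2 L - L\right) = -4 + L$)
$v{\left(b \right)} = 4$ ($v{\left(b \right)} = b - \left(-4 + b\right) = 4$)
$\left(11 - 79\right) u{\left(9 \right)} + v{\left(11 \right)} = \left(11 - 79\right) \left(-16 + 9\right) + 4 = \left(-68\right) \left(-7\right) + 4 = 476 + 4 = 480$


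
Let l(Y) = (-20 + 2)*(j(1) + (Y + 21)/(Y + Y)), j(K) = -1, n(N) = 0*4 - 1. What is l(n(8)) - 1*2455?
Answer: -2257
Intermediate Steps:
n(N) = -1 (n(N) = 0 - 1 = -1)
l(Y) = 18 - 9*(21 + Y)/Y (l(Y) = (-20 + 2)*(-1 + (Y + 21)/(Y + Y)) = -18*(-1 + (21 + Y)/((2*Y))) = -18*(-1 + (21 + Y)*(1/(2*Y))) = -18*(-1 + (21 + Y)/(2*Y)) = 18 - 9*(21 + Y)/Y)
l(n(8)) - 1*2455 = (9 - 189/(-1)) - 1*2455 = (9 - 189*(-1)) - 2455 = (9 + 189) - 2455 = 198 - 2455 = -2257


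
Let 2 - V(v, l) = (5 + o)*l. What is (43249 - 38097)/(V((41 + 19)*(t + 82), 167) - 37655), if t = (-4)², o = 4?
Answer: -1288/9789 ≈ -0.13158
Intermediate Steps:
t = 16
V(v, l) = 2 - 9*l (V(v, l) = 2 - (5 + 4)*l = 2 - 9*l)
(43249 - 38097)/(V((41 + 19)*(t + 82), 167) - 37655) = (43249 - 38097)/((2 - 9*167) - 37655) = 5152/((2 - 1503) - 37655) = 5152/(-1501 - 37655) = 5152/(-39156) = 5152*(-1/39156) = -1288/9789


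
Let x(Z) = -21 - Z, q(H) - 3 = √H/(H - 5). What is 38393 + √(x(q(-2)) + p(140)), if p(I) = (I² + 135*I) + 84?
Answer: 38393 + √(1889440 + 7*I*√2)/7 ≈ 38589.0 + 0.00051442*I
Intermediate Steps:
p(I) = 84 + I² + 135*I
q(H) = 3 + √H/(-5 + H) (q(H) = 3 + √H/(H - 5) = 3 + √H/(-5 + H))
38393 + √(x(q(-2)) + p(140)) = 38393 + √((-21 - (-15 + √(-2) + 3*(-2))/(-5 - 2)) + (84 + 140² + 135*140)) = 38393 + √((-21 - (-15 + I*√2 - 6)/(-7)) + (84 + 19600 + 18900)) = 38393 + √((-21 - (-1)*(-21 + I*√2)/7) + 38584) = 38393 + √((-21 - (3 - I*√2/7)) + 38584) = 38393 + √((-21 + (-3 + I*√2/7)) + 38584) = 38393 + √((-24 + I*√2/7) + 38584) = 38393 + √(38560 + I*√2/7)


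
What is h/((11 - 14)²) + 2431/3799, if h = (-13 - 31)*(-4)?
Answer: 690503/34191 ≈ 20.195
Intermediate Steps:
h = 176 (h = -44*(-4) = 176)
h/((11 - 14)²) + 2431/3799 = 176/((11 - 14)²) + 2431/3799 = 176/((-3)²) + 2431*(1/3799) = 176/9 + 2431/3799 = 690503/34191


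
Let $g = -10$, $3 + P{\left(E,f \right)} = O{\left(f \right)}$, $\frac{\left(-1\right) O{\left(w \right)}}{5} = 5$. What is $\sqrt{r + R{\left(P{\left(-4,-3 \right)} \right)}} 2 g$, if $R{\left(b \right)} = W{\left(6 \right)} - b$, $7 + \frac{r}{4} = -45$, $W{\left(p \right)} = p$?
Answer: $- 20 i \sqrt{174} \approx - 263.82 i$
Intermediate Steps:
$O{\left(w \right)} = -25$ ($O{\left(w \right)} = \left(-5\right) 5 = -25$)
$P{\left(E,f \right)} = -28$ ($P{\left(E,f \right)} = -3 - 25 = -28$)
$r = -208$ ($r = -28 + 4 \left(-45\right) = -28 - 180 = -208$)
$R{\left(b \right)} = 6 - b$
$\sqrt{r + R{\left(P{\left(-4,-3 \right)} \right)}} 2 g = \sqrt{-208 + \left(6 - -28\right)} 2 \left(-10\right) = \sqrt{-208 + \left(6 + 28\right)} \left(-20\right) = \sqrt{-208 + 34} \left(-20\right) = \sqrt{-174} \left(-20\right) = i \sqrt{174} \left(-20\right) = - 20 i \sqrt{174}$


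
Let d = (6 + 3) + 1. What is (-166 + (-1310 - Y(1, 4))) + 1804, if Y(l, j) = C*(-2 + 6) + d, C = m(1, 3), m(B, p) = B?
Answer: 314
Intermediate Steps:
C = 1
d = 10 (d = 9 + 1 = 10)
Y(l, j) = 14 (Y(l, j) = 1*(-2 + 6) + 10 = 1*4 + 10 = 4 + 10 = 14)
(-166 + (-1310 - Y(1, 4))) + 1804 = (-166 + (-1310 - 1*14)) + 1804 = (-166 + (-1310 - 14)) + 1804 = (-166 - 1324) + 1804 = -1490 + 1804 = 314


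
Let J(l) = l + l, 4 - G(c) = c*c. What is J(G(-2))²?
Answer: 0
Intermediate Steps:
G(c) = 4 - c² (G(c) = 4 - c*c = 4 - c²)
J(l) = 2*l
J(G(-2))² = (2*(4 - 1*(-2)²))² = (2*(4 - 1*4))² = (2*(4 - 4))² = (2*0)² = 0² = 0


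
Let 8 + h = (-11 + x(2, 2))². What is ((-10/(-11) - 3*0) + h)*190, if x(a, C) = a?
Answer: 154470/11 ≈ 14043.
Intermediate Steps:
h = 73 (h = -8 + (-11 + 2)² = -8 + (-9)² = -8 + 81 = 73)
((-10/(-11) - 3*0) + h)*190 = ((-10/(-11) - 3*0) + 73)*190 = ((-10*(-1/11) + 0) + 73)*190 = ((10/11 + 0) + 73)*190 = (10/11 + 73)*190 = (813/11)*190 = 154470/11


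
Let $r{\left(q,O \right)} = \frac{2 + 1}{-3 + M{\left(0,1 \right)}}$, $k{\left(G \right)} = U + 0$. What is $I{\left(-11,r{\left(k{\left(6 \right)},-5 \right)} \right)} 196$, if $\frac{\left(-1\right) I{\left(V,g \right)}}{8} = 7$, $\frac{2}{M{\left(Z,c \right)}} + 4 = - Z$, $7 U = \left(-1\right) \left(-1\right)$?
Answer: $-10976$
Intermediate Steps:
$U = \frac{1}{7}$ ($U = \frac{\left(-1\right) \left(-1\right)}{7} = \frac{1}{7} \cdot 1 = \frac{1}{7} \approx 0.14286$)
$M{\left(Z,c \right)} = \frac{2}{-4 - Z}$
$k{\left(G \right)} = \frac{1}{7}$ ($k{\left(G \right)} = \frac{1}{7} + 0 = \frac{1}{7}$)
$r{\left(q,O \right)} = - \frac{6}{7}$ ($r{\left(q,O \right)} = \frac{2 + 1}{-3 - \frac{2}{4 + 0}} = \frac{3}{-3 - \frac{2}{4}} = \frac{3}{-3 - \frac{1}{2}} = \frac{3}{- \frac{7}{2}} = 3 \left(- \frac{2}{7}\right) = - \frac{6}{7}$)
$I{\left(V,g \right)} = -56$ ($I{\left(V,g \right)} = \left(-8\right) 7 = -56$)
$I{\left(-11,r{\left(k{\left(6 \right)},-5 \right)} \right)} 196 = \left(-56\right) 196 = -10976$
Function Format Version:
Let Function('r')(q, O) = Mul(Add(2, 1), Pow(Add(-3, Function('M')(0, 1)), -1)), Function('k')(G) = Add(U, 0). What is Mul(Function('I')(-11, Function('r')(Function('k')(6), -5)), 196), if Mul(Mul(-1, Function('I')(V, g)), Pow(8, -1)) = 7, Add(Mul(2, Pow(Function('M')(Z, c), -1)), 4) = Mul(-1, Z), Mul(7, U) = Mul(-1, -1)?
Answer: -10976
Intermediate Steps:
U = Rational(1, 7) (U = Mul(Rational(1, 7), Mul(-1, -1)) = Mul(Rational(1, 7), 1) = Rational(1, 7) ≈ 0.14286)
Function('M')(Z, c) = Mul(2, Pow(Add(-4, Mul(-1, Z)), -1))
Function('k')(G) = Rational(1, 7) (Function('k')(G) = Add(Rational(1, 7), 0) = Rational(1, 7))
Function('r')(q, O) = Rational(-6, 7) (Function('r')(q, O) = Mul(Add(2, 1), Pow(Add(-3, Mul(-2, Pow(Add(4, 0), -1))), -1)) = Mul(3, Pow(Add(-3, Mul(-2, Pow(4, -1))), -1)) = Mul(3, Pow(Add(-3, Mul(-2, Rational(1, 4))), -1)) = Mul(3, Pow(Add(-3, Rational(-1, 2)), -1)) = Mul(3, Pow(Rational(-7, 2), -1)) = Mul(3, Rational(-2, 7)) = Rational(-6, 7))
Function('I')(V, g) = -56 (Function('I')(V, g) = Mul(-8, 7) = -56)
Mul(Function('I')(-11, Function('r')(Function('k')(6), -5)), 196) = Mul(-56, 196) = -10976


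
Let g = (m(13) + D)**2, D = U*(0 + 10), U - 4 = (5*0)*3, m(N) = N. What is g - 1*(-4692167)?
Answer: 4694976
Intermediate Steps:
U = 4 (U = 4 + (5*0)*3 = 4 + 0*3 = 4 + 0 = 4)
D = 40 (D = 4*(0 + 10) = 4*10 = 40)
g = 2809 (g = (13 + 40)**2 = 53**2 = 2809)
g - 1*(-4692167) = 2809 - 1*(-4692167) = 2809 + 4692167 = 4694976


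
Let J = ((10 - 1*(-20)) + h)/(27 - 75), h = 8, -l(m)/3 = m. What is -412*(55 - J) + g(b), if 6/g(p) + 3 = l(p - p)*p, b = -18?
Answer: -137929/6 ≈ -22988.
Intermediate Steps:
l(m) = -3*m
g(p) = -2 (g(p) = 6/(-3 + (-3*(p - p))*p) = 6/(-3 + (-3*0)*p) = 6/(-3 + 0*p) = 6/(-3 + 0) = 6/(-3) = 6*(-1/3) = -2)
J = -19/24 (J = ((10 - 1*(-20)) + 8)/(27 - 75) = ((10 + 20) + 8)/(-48) = (30 + 8)*(-1/48) = 38*(-1/48) = -19/24 ≈ -0.79167)
-412*(55 - J) + g(b) = -412*(55 - 1*(-19/24)) - 2 = -412*(55 + 19/24) - 2 = -412*1339/24 - 2 = -137917/6 - 2 = -137929/6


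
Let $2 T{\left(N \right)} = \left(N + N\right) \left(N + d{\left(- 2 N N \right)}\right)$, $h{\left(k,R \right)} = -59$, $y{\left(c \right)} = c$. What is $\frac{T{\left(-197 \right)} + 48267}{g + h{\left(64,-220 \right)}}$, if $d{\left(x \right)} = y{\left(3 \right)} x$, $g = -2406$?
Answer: $- \frac{45959314}{2465} \approx -18645.0$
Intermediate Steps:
$d{\left(x \right)} = 3 x$
$T{\left(N \right)} = N \left(N - 6 N^{2}\right)$ ($T{\left(N \right)} = \frac{\left(N + N\right) \left(N + 3 - 2 N N\right)}{2} = \frac{2 N \left(N + 3 \left(- 2 N^{2}\right)\right)}{2} = \frac{2 N \left(N - 6 N^{2}\right)}{2} = N \left(N - 6 N^{2}\right)$)
$\frac{T{\left(-197 \right)} + 48267}{g + h{\left(64,-220 \right)}} = \frac{\left(-197\right)^{2} \left(1 - -1182\right) + 48267}{-2406 - 59} = \frac{38809 \left(1 + 1182\right) + 48267}{-2465} = \left(38809 \cdot 1183 + 48267\right) \left(- \frac{1}{2465}\right) = \left(45911047 + 48267\right) \left(- \frac{1}{2465}\right) = 45959314 \left(- \frac{1}{2465}\right) = - \frac{45959314}{2465}$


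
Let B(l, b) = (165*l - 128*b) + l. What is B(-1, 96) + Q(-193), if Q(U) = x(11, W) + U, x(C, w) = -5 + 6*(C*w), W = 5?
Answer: -12322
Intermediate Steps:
B(l, b) = -128*b + 166*l (B(l, b) = (-128*b + 165*l) + l = -128*b + 166*l)
x(C, w) = -5 + 6*C*w
Q(U) = 325 + U (Q(U) = (-5 + 6*11*5) + U = (-5 + 330) + U = 325 + U)
B(-1, 96) + Q(-193) = (-128*96 + 166*(-1)) + (325 - 193) = (-12288 - 166) + 132 = -12454 + 132 = -12322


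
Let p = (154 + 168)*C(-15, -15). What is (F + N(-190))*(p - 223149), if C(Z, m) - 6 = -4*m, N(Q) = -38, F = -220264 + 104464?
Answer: 23387344686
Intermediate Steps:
F = -115800
C(Z, m) = 6 - 4*m
p = 21252 (p = (154 + 168)*(6 - 4*(-15)) = 322*(6 + 60) = 322*66 = 21252)
(F + N(-190))*(p - 223149) = (-115800 - 38)*(21252 - 223149) = -115838*(-201897) = 23387344686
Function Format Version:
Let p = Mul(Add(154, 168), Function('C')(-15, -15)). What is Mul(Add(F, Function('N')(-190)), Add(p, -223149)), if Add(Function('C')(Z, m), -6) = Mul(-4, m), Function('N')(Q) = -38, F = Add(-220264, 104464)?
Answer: 23387344686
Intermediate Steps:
F = -115800
Function('C')(Z, m) = Add(6, Mul(-4, m))
p = 21252 (p = Mul(Add(154, 168), Add(6, Mul(-4, -15))) = Mul(322, Add(6, 60)) = Mul(322, 66) = 21252)
Mul(Add(F, Function('N')(-190)), Add(p, -223149)) = Mul(Add(-115800, -38), Add(21252, -223149)) = Mul(-115838, -201897) = 23387344686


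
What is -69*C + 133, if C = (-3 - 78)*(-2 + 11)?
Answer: 50434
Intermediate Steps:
C = -729 (C = -81*9 = -729)
-69*C + 133 = -69*(-729) + 133 = 50301 + 133 = 50434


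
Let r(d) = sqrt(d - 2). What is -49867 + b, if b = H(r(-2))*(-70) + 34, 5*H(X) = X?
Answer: -49833 - 28*I ≈ -49833.0 - 28.0*I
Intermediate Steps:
r(d) = sqrt(-2 + d)
H(X) = X/5
b = 34 - 28*I (b = (sqrt(-2 - 2)/5)*(-70) + 34 = (sqrt(-4)/5)*(-70) + 34 = ((2*I)/5)*(-70) + 34 = (2*I/5)*(-70) + 34 = -28*I + 34 = 34 - 28*I ≈ 34.0 - 28.0*I)
-49867 + b = -49867 + (34 - 28*I) = -49833 - 28*I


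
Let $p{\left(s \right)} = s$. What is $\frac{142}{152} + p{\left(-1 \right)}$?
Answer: $- \frac{5}{76} \approx -0.065789$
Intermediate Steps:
$\frac{142}{152} + p{\left(-1 \right)} = \frac{142}{152} - 1 = 142 \cdot \frac{1}{152} - 1 = \frac{71}{76} - 1 = - \frac{5}{76}$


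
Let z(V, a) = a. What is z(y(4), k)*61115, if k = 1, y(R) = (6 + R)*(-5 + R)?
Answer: 61115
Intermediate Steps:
y(R) = (-5 + R)*(6 + R)
z(y(4), k)*61115 = 1*61115 = 61115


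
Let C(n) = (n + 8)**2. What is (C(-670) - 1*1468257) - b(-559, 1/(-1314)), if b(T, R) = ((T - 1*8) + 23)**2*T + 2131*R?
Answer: 216019251385/1314 ≈ 1.6440e+8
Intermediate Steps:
b(T, R) = 2131*R + T*(15 + T)**2 (b(T, R) = ((T - 8) + 23)**2*T + 2131*R = ((-8 + T) + 23)**2*T + 2131*R = (15 + T)**2*T + 2131*R = T*(15 + T)**2 + 2131*R = 2131*R + T*(15 + T)**2)
C(n) = (8 + n)**2
(C(-670) - 1*1468257) - b(-559, 1/(-1314)) = ((8 - 670)**2 - 1*1468257) - (2131/(-1314) - 559*(15 - 559)**2) = ((-662)**2 - 1468257) - (2131*(-1/1314) - 559*(-544)**2) = (438244 - 1468257) - (-2131/1314 - 559*295936) = -1030013 - (-2131/1314 - 165428224) = -1030013 - 1*(-217372688467/1314) = -1030013 + 217372688467/1314 = 216019251385/1314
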